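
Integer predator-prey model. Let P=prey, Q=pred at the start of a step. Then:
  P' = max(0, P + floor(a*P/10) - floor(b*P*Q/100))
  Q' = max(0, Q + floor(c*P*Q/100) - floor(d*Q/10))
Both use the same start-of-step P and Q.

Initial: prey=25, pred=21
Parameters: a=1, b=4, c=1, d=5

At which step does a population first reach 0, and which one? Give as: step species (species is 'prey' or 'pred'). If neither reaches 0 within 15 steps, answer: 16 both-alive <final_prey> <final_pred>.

Step 1: prey: 25+2-21=6; pred: 21+5-10=16
Step 2: prey: 6+0-3=3; pred: 16+0-8=8
Step 3: prey: 3+0-0=3; pred: 8+0-4=4
Step 4: prey: 3+0-0=3; pred: 4+0-2=2
Step 5: prey: 3+0-0=3; pred: 2+0-1=1
Step 6: prey: 3+0-0=3; pred: 1+0-0=1
Steps 7-15: state stable at prey=3, pred=1 (no change)
No extinction within 15 steps

Answer: 16 both-alive 3 1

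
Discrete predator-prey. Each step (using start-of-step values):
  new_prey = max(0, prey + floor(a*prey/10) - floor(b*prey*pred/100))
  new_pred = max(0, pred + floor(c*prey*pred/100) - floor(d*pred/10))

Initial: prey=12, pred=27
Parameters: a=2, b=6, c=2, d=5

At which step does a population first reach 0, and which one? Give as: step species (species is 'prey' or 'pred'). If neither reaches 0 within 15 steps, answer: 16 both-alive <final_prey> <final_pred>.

Answer: 1 prey

Derivation:
Step 1: prey: 12+2-19=0; pred: 27+6-13=20
First extinction: prey at step 1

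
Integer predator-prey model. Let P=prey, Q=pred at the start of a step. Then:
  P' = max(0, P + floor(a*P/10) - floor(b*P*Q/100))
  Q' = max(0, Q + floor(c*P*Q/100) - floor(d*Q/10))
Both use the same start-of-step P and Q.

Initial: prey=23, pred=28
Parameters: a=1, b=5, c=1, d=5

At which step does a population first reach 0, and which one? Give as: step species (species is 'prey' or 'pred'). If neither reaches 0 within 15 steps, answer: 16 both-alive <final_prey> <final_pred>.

Step 1: prey: 23+2-32=0; pred: 28+6-14=20
First extinction: prey at step 1

Answer: 1 prey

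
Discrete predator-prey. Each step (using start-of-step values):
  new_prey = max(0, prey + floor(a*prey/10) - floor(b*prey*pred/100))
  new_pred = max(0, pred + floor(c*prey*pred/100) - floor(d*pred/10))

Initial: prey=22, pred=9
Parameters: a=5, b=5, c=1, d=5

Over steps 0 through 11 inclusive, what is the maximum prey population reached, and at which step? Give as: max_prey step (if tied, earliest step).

Answer: 164 9

Derivation:
Step 1: prey: 22+11-9=24; pred: 9+1-4=6
Step 2: prey: 24+12-7=29; pred: 6+1-3=4
Step 3: prey: 29+14-5=38; pred: 4+1-2=3
Step 4: prey: 38+19-5=52; pred: 3+1-1=3
Step 5: prey: 52+26-7=71; pred: 3+1-1=3
Step 6: prey: 71+35-10=96; pred: 3+2-1=4
Step 7: prey: 96+48-19=125; pred: 4+3-2=5
Step 8: prey: 125+62-31=156; pred: 5+6-2=9
Step 9: prey: 156+78-70=164; pred: 9+14-4=19
Step 10: prey: 164+82-155=91; pred: 19+31-9=41
Step 11: prey: 91+45-186=0; pred: 41+37-20=58
Max prey = 164 at step 9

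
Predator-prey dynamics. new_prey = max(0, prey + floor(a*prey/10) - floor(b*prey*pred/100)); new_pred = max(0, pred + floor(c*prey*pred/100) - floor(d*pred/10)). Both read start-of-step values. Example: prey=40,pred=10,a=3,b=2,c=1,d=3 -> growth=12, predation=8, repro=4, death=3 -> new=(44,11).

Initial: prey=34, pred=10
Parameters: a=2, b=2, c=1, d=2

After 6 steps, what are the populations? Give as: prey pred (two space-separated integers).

Step 1: prey: 34+6-6=34; pred: 10+3-2=11
Step 2: prey: 34+6-7=33; pred: 11+3-2=12
Step 3: prey: 33+6-7=32; pred: 12+3-2=13
Step 4: prey: 32+6-8=30; pred: 13+4-2=15
Step 5: prey: 30+6-9=27; pred: 15+4-3=16
Step 6: prey: 27+5-8=24; pred: 16+4-3=17

Answer: 24 17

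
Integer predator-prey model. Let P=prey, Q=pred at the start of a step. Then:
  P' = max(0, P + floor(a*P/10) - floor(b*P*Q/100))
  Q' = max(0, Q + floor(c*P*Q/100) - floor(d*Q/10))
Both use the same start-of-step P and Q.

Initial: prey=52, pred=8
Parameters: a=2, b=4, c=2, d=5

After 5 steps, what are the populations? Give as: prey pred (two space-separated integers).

Answer: 4 10

Derivation:
Step 1: prey: 52+10-16=46; pred: 8+8-4=12
Step 2: prey: 46+9-22=33; pred: 12+11-6=17
Step 3: prey: 33+6-22=17; pred: 17+11-8=20
Step 4: prey: 17+3-13=7; pred: 20+6-10=16
Step 5: prey: 7+1-4=4; pred: 16+2-8=10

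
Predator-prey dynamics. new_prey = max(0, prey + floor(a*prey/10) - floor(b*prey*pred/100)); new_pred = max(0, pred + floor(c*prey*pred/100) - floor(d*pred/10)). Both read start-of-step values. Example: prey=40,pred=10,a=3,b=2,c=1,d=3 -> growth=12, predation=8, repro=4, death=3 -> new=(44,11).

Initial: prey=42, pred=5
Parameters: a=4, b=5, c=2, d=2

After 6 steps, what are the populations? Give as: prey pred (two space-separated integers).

Answer: 0 27

Derivation:
Step 1: prey: 42+16-10=48; pred: 5+4-1=8
Step 2: prey: 48+19-19=48; pred: 8+7-1=14
Step 3: prey: 48+19-33=34; pred: 14+13-2=25
Step 4: prey: 34+13-42=5; pred: 25+17-5=37
Step 5: prey: 5+2-9=0; pred: 37+3-7=33
Step 6: prey: 0+0-0=0; pred: 33+0-6=27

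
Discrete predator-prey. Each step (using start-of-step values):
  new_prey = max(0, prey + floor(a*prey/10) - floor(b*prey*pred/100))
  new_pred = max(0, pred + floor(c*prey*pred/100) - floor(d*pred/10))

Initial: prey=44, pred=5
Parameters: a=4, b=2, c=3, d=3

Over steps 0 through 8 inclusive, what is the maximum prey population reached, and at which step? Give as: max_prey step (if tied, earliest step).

Answer: 68 2

Derivation:
Step 1: prey: 44+17-4=57; pred: 5+6-1=10
Step 2: prey: 57+22-11=68; pred: 10+17-3=24
Step 3: prey: 68+27-32=63; pred: 24+48-7=65
Step 4: prey: 63+25-81=7; pred: 65+122-19=168
Step 5: prey: 7+2-23=0; pred: 168+35-50=153
Step 6: prey: 0+0-0=0; pred: 153+0-45=108
Step 7: prey: 0+0-0=0; pred: 108+0-32=76
Step 8: prey: 0+0-0=0; pred: 76+0-22=54
Max prey = 68 at step 2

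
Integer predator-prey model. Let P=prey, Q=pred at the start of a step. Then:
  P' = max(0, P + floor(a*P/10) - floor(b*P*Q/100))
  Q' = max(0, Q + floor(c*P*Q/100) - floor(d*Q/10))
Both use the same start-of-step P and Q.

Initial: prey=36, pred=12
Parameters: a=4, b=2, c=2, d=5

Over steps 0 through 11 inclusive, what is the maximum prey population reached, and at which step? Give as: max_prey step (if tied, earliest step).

Answer: 49 3

Derivation:
Step 1: prey: 36+14-8=42; pred: 12+8-6=14
Step 2: prey: 42+16-11=47; pred: 14+11-7=18
Step 3: prey: 47+18-16=49; pred: 18+16-9=25
Step 4: prey: 49+19-24=44; pred: 25+24-12=37
Step 5: prey: 44+17-32=29; pred: 37+32-18=51
Step 6: prey: 29+11-29=11; pred: 51+29-25=55
Step 7: prey: 11+4-12=3; pred: 55+12-27=40
Step 8: prey: 3+1-2=2; pred: 40+2-20=22
Step 9: prey: 2+0-0=2; pred: 22+0-11=11
Step 10: prey: 2+0-0=2; pred: 11+0-5=6
Step 11: prey: 2+0-0=2; pred: 6+0-3=3
Max prey = 49 at step 3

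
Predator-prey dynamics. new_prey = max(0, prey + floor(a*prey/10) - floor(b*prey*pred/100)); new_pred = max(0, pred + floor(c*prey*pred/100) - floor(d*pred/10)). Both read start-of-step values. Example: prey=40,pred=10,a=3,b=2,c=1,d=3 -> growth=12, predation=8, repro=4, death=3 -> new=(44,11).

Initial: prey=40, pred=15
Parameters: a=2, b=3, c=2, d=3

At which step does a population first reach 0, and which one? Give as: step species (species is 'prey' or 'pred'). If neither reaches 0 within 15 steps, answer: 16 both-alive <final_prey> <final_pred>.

Step 1: prey: 40+8-18=30; pred: 15+12-4=23
Step 2: prey: 30+6-20=16; pred: 23+13-6=30
Step 3: prey: 16+3-14=5; pred: 30+9-9=30
Step 4: prey: 5+1-4=2; pred: 30+3-9=24
Step 5: prey: 2+0-1=1; pred: 24+0-7=17
Step 6: prey: 1+0-0=1; pred: 17+0-5=12
Step 7: prey: 1+0-0=1; pred: 12+0-3=9
Step 8: prey: 1+0-0=1; pred: 9+0-2=7
Step 9: prey: 1+0-0=1; pred: 7+0-2=5
Step 10: prey: 1+0-0=1; pred: 5+0-1=4
Step 11: prey: 1+0-0=1; pred: 4+0-1=3
Step 12: prey: 1+0-0=1; pred: 3+0-0=3
Steps 13-15: state stable at prey=1, pred=3 (no change)
No extinction within 15 steps

Answer: 16 both-alive 1 3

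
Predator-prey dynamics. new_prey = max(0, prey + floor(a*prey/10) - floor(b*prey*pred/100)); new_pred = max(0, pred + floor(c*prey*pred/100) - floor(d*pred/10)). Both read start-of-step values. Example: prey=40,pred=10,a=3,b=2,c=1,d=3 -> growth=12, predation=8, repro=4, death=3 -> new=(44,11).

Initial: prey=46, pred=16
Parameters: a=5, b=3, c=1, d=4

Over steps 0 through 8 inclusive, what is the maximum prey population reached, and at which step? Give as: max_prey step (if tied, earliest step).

Step 1: prey: 46+23-22=47; pred: 16+7-6=17
Step 2: prey: 47+23-23=47; pred: 17+7-6=18
Step 3: prey: 47+23-25=45; pred: 18+8-7=19
Step 4: prey: 45+22-25=42; pred: 19+8-7=20
Step 5: prey: 42+21-25=38; pred: 20+8-8=20
Step 6: prey: 38+19-22=35; pred: 20+7-8=19
Step 7: prey: 35+17-19=33; pred: 19+6-7=18
Step 8: prey: 33+16-17=32; pred: 18+5-7=16
Max prey = 47 at step 1

Answer: 47 1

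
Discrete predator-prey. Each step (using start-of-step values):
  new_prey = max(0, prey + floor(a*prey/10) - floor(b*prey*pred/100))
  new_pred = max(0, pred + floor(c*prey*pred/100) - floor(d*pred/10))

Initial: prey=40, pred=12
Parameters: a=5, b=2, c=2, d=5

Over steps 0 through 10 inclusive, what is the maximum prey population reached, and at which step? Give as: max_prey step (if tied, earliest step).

Answer: 63 3

Derivation:
Step 1: prey: 40+20-9=51; pred: 12+9-6=15
Step 2: prey: 51+25-15=61; pred: 15+15-7=23
Step 3: prey: 61+30-28=63; pred: 23+28-11=40
Step 4: prey: 63+31-50=44; pred: 40+50-20=70
Step 5: prey: 44+22-61=5; pred: 70+61-35=96
Step 6: prey: 5+2-9=0; pred: 96+9-48=57
Step 7: prey: 0+0-0=0; pred: 57+0-28=29
Step 8: prey: 0+0-0=0; pred: 29+0-14=15
Step 9: prey: 0+0-0=0; pred: 15+0-7=8
Step 10: prey: 0+0-0=0; pred: 8+0-4=4
Max prey = 63 at step 3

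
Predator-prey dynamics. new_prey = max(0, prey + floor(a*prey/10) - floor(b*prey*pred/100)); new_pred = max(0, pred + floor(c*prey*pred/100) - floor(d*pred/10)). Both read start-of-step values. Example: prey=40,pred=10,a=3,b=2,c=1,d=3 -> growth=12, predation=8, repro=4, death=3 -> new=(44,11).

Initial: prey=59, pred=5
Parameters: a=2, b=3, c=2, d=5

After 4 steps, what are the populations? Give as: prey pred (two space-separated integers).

Answer: 26 32

Derivation:
Step 1: prey: 59+11-8=62; pred: 5+5-2=8
Step 2: prey: 62+12-14=60; pred: 8+9-4=13
Step 3: prey: 60+12-23=49; pred: 13+15-6=22
Step 4: prey: 49+9-32=26; pred: 22+21-11=32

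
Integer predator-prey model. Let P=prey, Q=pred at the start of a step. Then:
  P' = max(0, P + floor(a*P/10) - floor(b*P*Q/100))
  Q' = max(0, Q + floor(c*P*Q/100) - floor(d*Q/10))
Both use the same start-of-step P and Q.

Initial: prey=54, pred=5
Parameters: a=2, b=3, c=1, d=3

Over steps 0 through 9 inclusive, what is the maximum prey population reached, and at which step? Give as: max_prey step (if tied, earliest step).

Step 1: prey: 54+10-8=56; pred: 5+2-1=6
Step 2: prey: 56+11-10=57; pred: 6+3-1=8
Step 3: prey: 57+11-13=55; pred: 8+4-2=10
Step 4: prey: 55+11-16=50; pred: 10+5-3=12
Step 5: prey: 50+10-18=42; pred: 12+6-3=15
Step 6: prey: 42+8-18=32; pred: 15+6-4=17
Step 7: prey: 32+6-16=22; pred: 17+5-5=17
Step 8: prey: 22+4-11=15; pred: 17+3-5=15
Step 9: prey: 15+3-6=12; pred: 15+2-4=13
Max prey = 57 at step 2

Answer: 57 2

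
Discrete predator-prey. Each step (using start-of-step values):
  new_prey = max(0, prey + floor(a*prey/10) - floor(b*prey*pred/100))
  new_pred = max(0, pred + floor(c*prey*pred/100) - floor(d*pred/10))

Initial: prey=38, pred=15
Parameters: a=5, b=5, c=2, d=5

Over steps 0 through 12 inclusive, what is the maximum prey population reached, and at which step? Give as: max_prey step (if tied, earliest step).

Answer: 59 12

Derivation:
Step 1: prey: 38+19-28=29; pred: 15+11-7=19
Step 2: prey: 29+14-27=16; pred: 19+11-9=21
Step 3: prey: 16+8-16=8; pred: 21+6-10=17
Step 4: prey: 8+4-6=6; pred: 17+2-8=11
Step 5: prey: 6+3-3=6; pred: 11+1-5=7
Step 6: prey: 6+3-2=7; pred: 7+0-3=4
Step 7: prey: 7+3-1=9; pred: 4+0-2=2
Step 8: prey: 9+4-0=13; pred: 2+0-1=1
Step 9: prey: 13+6-0=19; pred: 1+0-0=1
Step 10: prey: 19+9-0=28; pred: 1+0-0=1
Step 11: prey: 28+14-1=41; pred: 1+0-0=1
Step 12: prey: 41+20-2=59; pred: 1+0-0=1
Max prey = 59 at step 12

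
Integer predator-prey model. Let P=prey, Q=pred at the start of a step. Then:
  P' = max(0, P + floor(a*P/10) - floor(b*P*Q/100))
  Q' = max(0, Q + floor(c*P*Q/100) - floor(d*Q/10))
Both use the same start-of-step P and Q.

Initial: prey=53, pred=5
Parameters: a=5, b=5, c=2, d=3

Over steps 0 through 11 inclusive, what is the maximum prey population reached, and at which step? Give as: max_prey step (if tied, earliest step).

Answer: 70 2

Derivation:
Step 1: prey: 53+26-13=66; pred: 5+5-1=9
Step 2: prey: 66+33-29=70; pred: 9+11-2=18
Step 3: prey: 70+35-63=42; pred: 18+25-5=38
Step 4: prey: 42+21-79=0; pred: 38+31-11=58
Step 5: prey: 0+0-0=0; pred: 58+0-17=41
Step 6: prey: 0+0-0=0; pred: 41+0-12=29
Step 7: prey: 0+0-0=0; pred: 29+0-8=21
Step 8: prey: 0+0-0=0; pred: 21+0-6=15
Step 9: prey: 0+0-0=0; pred: 15+0-4=11
Step 10: prey: 0+0-0=0; pred: 11+0-3=8
Step 11: prey: 0+0-0=0; pred: 8+0-2=6
Max prey = 70 at step 2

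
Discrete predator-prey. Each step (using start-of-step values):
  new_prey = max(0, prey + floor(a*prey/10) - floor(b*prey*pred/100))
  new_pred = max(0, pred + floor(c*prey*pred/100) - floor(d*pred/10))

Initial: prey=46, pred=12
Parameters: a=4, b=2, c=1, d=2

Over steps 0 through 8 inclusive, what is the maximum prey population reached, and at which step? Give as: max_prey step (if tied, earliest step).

Answer: 60 3

Derivation:
Step 1: prey: 46+18-11=53; pred: 12+5-2=15
Step 2: prey: 53+21-15=59; pred: 15+7-3=19
Step 3: prey: 59+23-22=60; pred: 19+11-3=27
Step 4: prey: 60+24-32=52; pred: 27+16-5=38
Step 5: prey: 52+20-39=33; pred: 38+19-7=50
Step 6: prey: 33+13-33=13; pred: 50+16-10=56
Step 7: prey: 13+5-14=4; pred: 56+7-11=52
Step 8: prey: 4+1-4=1; pred: 52+2-10=44
Max prey = 60 at step 3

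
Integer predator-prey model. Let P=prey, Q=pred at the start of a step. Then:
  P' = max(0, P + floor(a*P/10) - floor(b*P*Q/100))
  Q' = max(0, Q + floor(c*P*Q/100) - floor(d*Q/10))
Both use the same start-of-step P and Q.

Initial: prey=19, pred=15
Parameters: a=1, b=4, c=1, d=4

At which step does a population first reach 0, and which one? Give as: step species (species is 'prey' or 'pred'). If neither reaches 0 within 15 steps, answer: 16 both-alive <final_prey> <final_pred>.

Answer: 16 both-alive 4 2

Derivation:
Step 1: prey: 19+1-11=9; pred: 15+2-6=11
Step 2: prey: 9+0-3=6; pred: 11+0-4=7
Step 3: prey: 6+0-1=5; pred: 7+0-2=5
Step 4: prey: 5+0-1=4; pred: 5+0-2=3
Step 5: prey: 4+0-0=4; pred: 3+0-1=2
Step 6: prey: 4+0-0=4; pred: 2+0-0=2
Steps 7-15: state stable at prey=4, pred=2 (no change)
No extinction within 15 steps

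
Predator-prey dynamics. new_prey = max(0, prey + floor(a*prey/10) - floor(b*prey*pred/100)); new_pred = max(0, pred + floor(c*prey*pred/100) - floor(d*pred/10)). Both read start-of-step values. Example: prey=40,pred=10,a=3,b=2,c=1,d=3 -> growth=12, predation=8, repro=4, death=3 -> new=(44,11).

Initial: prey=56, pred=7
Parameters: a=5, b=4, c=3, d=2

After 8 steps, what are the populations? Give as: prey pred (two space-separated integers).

Answer: 0 42

Derivation:
Step 1: prey: 56+28-15=69; pred: 7+11-1=17
Step 2: prey: 69+34-46=57; pred: 17+35-3=49
Step 3: prey: 57+28-111=0; pred: 49+83-9=123
Step 4: prey: 0+0-0=0; pred: 123+0-24=99
Step 5: prey: 0+0-0=0; pred: 99+0-19=80
Step 6: prey: 0+0-0=0; pred: 80+0-16=64
Step 7: prey: 0+0-0=0; pred: 64+0-12=52
Step 8: prey: 0+0-0=0; pred: 52+0-10=42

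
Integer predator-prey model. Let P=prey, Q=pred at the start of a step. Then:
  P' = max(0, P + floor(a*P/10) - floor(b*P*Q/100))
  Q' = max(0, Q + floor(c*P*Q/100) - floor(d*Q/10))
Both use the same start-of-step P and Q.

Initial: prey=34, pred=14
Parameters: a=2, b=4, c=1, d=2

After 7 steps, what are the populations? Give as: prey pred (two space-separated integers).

Step 1: prey: 34+6-19=21; pred: 14+4-2=16
Step 2: prey: 21+4-13=12; pred: 16+3-3=16
Step 3: prey: 12+2-7=7; pred: 16+1-3=14
Step 4: prey: 7+1-3=5; pred: 14+0-2=12
Step 5: prey: 5+1-2=4; pred: 12+0-2=10
Step 6: prey: 4+0-1=3; pred: 10+0-2=8
Step 7: prey: 3+0-0=3; pred: 8+0-1=7

Answer: 3 7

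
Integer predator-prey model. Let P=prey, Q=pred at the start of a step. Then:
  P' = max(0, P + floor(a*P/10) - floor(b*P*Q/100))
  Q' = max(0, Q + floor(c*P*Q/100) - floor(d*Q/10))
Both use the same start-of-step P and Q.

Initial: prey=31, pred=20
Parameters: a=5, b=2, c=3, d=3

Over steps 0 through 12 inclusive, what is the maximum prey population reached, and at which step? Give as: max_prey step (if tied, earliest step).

Step 1: prey: 31+15-12=34; pred: 20+18-6=32
Step 2: prey: 34+17-21=30; pred: 32+32-9=55
Step 3: prey: 30+15-33=12; pred: 55+49-16=88
Step 4: prey: 12+6-21=0; pred: 88+31-26=93
Step 5: prey: 0+0-0=0; pred: 93+0-27=66
Step 6: prey: 0+0-0=0; pred: 66+0-19=47
Step 7: prey: 0+0-0=0; pred: 47+0-14=33
Step 8: prey: 0+0-0=0; pred: 33+0-9=24
Step 9: prey: 0+0-0=0; pred: 24+0-7=17
Step 10: prey: 0+0-0=0; pred: 17+0-5=12
Step 11: prey: 0+0-0=0; pred: 12+0-3=9
Step 12: prey: 0+0-0=0; pred: 9+0-2=7
Max prey = 34 at step 1

Answer: 34 1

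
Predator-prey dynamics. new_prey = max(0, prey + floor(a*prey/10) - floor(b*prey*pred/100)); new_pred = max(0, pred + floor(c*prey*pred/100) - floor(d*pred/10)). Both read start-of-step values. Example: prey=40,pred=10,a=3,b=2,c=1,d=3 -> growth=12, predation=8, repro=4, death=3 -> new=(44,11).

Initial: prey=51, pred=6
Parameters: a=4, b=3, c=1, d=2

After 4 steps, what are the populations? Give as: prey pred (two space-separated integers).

Step 1: prey: 51+20-9=62; pred: 6+3-1=8
Step 2: prey: 62+24-14=72; pred: 8+4-1=11
Step 3: prey: 72+28-23=77; pred: 11+7-2=16
Step 4: prey: 77+30-36=71; pred: 16+12-3=25

Answer: 71 25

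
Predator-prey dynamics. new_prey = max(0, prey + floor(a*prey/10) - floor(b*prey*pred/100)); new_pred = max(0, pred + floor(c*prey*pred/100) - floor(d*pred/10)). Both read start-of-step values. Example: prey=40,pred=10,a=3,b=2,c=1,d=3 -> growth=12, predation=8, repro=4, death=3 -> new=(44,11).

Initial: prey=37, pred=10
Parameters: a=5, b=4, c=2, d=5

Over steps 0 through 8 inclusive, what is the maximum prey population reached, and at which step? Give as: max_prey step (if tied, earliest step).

Answer: 42 2

Derivation:
Step 1: prey: 37+18-14=41; pred: 10+7-5=12
Step 2: prey: 41+20-19=42; pred: 12+9-6=15
Step 3: prey: 42+21-25=38; pred: 15+12-7=20
Step 4: prey: 38+19-30=27; pred: 20+15-10=25
Step 5: prey: 27+13-27=13; pred: 25+13-12=26
Step 6: prey: 13+6-13=6; pred: 26+6-13=19
Step 7: prey: 6+3-4=5; pred: 19+2-9=12
Step 8: prey: 5+2-2=5; pred: 12+1-6=7
Max prey = 42 at step 2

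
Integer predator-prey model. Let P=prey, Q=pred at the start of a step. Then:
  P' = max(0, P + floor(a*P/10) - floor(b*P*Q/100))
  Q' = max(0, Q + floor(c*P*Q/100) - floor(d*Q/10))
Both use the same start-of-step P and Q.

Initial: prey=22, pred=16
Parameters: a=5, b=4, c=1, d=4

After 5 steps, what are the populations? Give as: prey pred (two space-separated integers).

Step 1: prey: 22+11-14=19; pred: 16+3-6=13
Step 2: prey: 19+9-9=19; pred: 13+2-5=10
Step 3: prey: 19+9-7=21; pred: 10+1-4=7
Step 4: prey: 21+10-5=26; pred: 7+1-2=6
Step 5: prey: 26+13-6=33; pred: 6+1-2=5

Answer: 33 5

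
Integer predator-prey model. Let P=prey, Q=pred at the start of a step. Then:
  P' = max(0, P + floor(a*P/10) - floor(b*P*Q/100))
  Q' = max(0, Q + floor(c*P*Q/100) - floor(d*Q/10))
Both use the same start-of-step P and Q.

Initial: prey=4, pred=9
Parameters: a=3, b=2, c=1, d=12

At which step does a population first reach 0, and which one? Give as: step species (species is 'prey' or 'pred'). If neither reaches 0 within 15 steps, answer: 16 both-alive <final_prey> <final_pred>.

Step 1: prey: 4+1-0=5; pred: 9+0-10=0
First extinction: pred at step 1

Answer: 1 pred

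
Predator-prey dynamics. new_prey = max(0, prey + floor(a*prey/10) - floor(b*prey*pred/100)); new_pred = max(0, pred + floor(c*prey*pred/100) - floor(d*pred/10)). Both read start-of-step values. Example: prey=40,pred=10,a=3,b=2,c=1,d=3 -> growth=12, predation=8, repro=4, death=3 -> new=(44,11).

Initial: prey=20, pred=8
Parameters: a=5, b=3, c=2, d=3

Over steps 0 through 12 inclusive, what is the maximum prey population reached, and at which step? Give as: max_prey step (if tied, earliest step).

Step 1: prey: 20+10-4=26; pred: 8+3-2=9
Step 2: prey: 26+13-7=32; pred: 9+4-2=11
Step 3: prey: 32+16-10=38; pred: 11+7-3=15
Step 4: prey: 38+19-17=40; pred: 15+11-4=22
Step 5: prey: 40+20-26=34; pred: 22+17-6=33
Step 6: prey: 34+17-33=18; pred: 33+22-9=46
Step 7: prey: 18+9-24=3; pred: 46+16-13=49
Step 8: prey: 3+1-4=0; pred: 49+2-14=37
Step 9: prey: 0+0-0=0; pred: 37+0-11=26
Step 10: prey: 0+0-0=0; pred: 26+0-7=19
Step 11: prey: 0+0-0=0; pred: 19+0-5=14
Step 12: prey: 0+0-0=0; pred: 14+0-4=10
Max prey = 40 at step 4

Answer: 40 4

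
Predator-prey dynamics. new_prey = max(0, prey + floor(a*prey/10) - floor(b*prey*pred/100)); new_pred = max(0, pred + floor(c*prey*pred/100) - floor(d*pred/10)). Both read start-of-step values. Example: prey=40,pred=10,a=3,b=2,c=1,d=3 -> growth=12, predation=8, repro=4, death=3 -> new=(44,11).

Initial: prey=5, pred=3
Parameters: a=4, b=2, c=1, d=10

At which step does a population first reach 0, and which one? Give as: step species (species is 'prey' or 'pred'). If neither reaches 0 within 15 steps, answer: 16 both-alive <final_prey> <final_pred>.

Answer: 1 pred

Derivation:
Step 1: prey: 5+2-0=7; pred: 3+0-3=0
First extinction: pred at step 1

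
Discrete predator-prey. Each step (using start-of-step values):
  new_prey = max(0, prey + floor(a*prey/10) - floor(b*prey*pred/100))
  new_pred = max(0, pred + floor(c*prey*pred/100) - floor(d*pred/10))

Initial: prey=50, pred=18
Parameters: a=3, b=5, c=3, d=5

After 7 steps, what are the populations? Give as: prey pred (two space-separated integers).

Step 1: prey: 50+15-45=20; pred: 18+27-9=36
Step 2: prey: 20+6-36=0; pred: 36+21-18=39
Step 3: prey: 0+0-0=0; pred: 39+0-19=20
Step 4: prey: 0+0-0=0; pred: 20+0-10=10
Step 5: prey: 0+0-0=0; pred: 10+0-5=5
Step 6: prey: 0+0-0=0; pred: 5+0-2=3
Step 7: prey: 0+0-0=0; pred: 3+0-1=2

Answer: 0 2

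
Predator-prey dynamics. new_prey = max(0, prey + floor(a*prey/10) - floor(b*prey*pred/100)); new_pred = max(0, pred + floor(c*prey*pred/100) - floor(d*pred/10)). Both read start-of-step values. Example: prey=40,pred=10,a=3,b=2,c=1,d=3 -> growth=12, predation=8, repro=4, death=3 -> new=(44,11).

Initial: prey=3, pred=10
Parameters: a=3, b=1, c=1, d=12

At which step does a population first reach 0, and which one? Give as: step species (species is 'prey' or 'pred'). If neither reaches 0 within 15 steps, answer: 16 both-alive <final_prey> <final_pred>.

Answer: 1 pred

Derivation:
Step 1: prey: 3+0-0=3; pred: 10+0-12=0
First extinction: pred at step 1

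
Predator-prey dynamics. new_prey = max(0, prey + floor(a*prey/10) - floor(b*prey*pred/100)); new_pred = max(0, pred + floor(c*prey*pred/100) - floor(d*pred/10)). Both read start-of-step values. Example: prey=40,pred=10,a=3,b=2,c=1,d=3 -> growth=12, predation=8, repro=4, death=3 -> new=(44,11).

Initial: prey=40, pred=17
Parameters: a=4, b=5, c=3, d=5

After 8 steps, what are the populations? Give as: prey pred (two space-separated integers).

Answer: 0 1

Derivation:
Step 1: prey: 40+16-34=22; pred: 17+20-8=29
Step 2: prey: 22+8-31=0; pred: 29+19-14=34
Step 3: prey: 0+0-0=0; pred: 34+0-17=17
Step 4: prey: 0+0-0=0; pred: 17+0-8=9
Step 5: prey: 0+0-0=0; pred: 9+0-4=5
Step 6: prey: 0+0-0=0; pred: 5+0-2=3
Step 7: prey: 0+0-0=0; pred: 3+0-1=2
Step 8: prey: 0+0-0=0; pred: 2+0-1=1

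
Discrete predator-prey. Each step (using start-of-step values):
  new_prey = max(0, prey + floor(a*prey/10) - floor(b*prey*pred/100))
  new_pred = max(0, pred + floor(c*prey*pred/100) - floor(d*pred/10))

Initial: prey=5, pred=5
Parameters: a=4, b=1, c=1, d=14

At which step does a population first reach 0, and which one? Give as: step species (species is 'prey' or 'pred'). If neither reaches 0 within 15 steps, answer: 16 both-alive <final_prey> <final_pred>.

Step 1: prey: 5+2-0=7; pred: 5+0-7=0
First extinction: pred at step 1

Answer: 1 pred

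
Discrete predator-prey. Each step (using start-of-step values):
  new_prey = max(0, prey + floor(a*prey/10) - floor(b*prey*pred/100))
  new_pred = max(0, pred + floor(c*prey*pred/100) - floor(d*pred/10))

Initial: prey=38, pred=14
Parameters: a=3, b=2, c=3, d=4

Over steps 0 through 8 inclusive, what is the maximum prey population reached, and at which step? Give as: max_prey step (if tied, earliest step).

Step 1: prey: 38+11-10=39; pred: 14+15-5=24
Step 2: prey: 39+11-18=32; pred: 24+28-9=43
Step 3: prey: 32+9-27=14; pred: 43+41-17=67
Step 4: prey: 14+4-18=0; pred: 67+28-26=69
Step 5: prey: 0+0-0=0; pred: 69+0-27=42
Step 6: prey: 0+0-0=0; pred: 42+0-16=26
Step 7: prey: 0+0-0=0; pred: 26+0-10=16
Step 8: prey: 0+0-0=0; pred: 16+0-6=10
Max prey = 39 at step 1

Answer: 39 1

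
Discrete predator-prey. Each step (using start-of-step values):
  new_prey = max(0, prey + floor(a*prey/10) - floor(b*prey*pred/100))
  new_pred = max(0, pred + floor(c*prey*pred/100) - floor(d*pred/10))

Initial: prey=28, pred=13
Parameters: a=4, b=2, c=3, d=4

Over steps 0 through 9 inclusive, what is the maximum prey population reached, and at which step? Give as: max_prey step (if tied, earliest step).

Answer: 33 2

Derivation:
Step 1: prey: 28+11-7=32; pred: 13+10-5=18
Step 2: prey: 32+12-11=33; pred: 18+17-7=28
Step 3: prey: 33+13-18=28; pred: 28+27-11=44
Step 4: prey: 28+11-24=15; pred: 44+36-17=63
Step 5: prey: 15+6-18=3; pred: 63+28-25=66
Step 6: prey: 3+1-3=1; pred: 66+5-26=45
Step 7: prey: 1+0-0=1; pred: 45+1-18=28
Step 8: prey: 1+0-0=1; pred: 28+0-11=17
Step 9: prey: 1+0-0=1; pred: 17+0-6=11
Max prey = 33 at step 2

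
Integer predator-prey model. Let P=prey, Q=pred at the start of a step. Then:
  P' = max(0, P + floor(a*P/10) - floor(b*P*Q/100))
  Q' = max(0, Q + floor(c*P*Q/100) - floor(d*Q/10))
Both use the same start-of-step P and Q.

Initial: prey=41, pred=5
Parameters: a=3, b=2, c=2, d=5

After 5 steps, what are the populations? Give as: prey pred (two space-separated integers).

Step 1: prey: 41+12-4=49; pred: 5+4-2=7
Step 2: prey: 49+14-6=57; pred: 7+6-3=10
Step 3: prey: 57+17-11=63; pred: 10+11-5=16
Step 4: prey: 63+18-20=61; pred: 16+20-8=28
Step 5: prey: 61+18-34=45; pred: 28+34-14=48

Answer: 45 48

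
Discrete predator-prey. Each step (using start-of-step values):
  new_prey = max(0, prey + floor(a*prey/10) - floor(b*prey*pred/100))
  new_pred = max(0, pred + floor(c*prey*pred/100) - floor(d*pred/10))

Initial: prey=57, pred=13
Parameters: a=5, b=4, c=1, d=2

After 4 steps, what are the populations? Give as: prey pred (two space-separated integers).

Answer: 6 31

Derivation:
Step 1: prey: 57+28-29=56; pred: 13+7-2=18
Step 2: prey: 56+28-40=44; pred: 18+10-3=25
Step 3: prey: 44+22-44=22; pred: 25+11-5=31
Step 4: prey: 22+11-27=6; pred: 31+6-6=31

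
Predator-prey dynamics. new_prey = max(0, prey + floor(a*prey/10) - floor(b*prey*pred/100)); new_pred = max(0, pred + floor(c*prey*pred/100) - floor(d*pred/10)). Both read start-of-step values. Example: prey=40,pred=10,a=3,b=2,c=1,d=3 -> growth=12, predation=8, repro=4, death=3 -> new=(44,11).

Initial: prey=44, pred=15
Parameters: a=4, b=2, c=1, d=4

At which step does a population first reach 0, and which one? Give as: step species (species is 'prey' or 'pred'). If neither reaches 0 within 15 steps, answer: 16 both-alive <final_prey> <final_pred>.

Answer: 16 both-alive 27 6

Derivation:
Step 1: prey: 44+17-13=48; pred: 15+6-6=15
Step 2: prey: 48+19-14=53; pred: 15+7-6=16
Step 3: prey: 53+21-16=58; pred: 16+8-6=18
Step 4: prey: 58+23-20=61; pred: 18+10-7=21
Step 5: prey: 61+24-25=60; pred: 21+12-8=25
Step 6: prey: 60+24-30=54; pred: 25+15-10=30
Step 7: prey: 54+21-32=43; pred: 30+16-12=34
Step 8: prey: 43+17-29=31; pred: 34+14-13=35
Step 9: prey: 31+12-21=22; pred: 35+10-14=31
Step 10: prey: 22+8-13=17; pred: 31+6-12=25
Step 11: prey: 17+6-8=15; pred: 25+4-10=19
Step 12: prey: 15+6-5=16; pred: 19+2-7=14
Step 13: prey: 16+6-4=18; pred: 14+2-5=11
Step 14: prey: 18+7-3=22; pred: 11+1-4=8
Step 15: prey: 22+8-3=27; pred: 8+1-3=6
No extinction within 15 steps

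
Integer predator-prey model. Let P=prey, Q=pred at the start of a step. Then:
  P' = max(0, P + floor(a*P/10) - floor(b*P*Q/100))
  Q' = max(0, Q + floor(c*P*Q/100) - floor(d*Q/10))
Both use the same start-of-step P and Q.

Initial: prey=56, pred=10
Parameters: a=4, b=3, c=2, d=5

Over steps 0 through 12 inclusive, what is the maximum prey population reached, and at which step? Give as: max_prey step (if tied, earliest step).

Step 1: prey: 56+22-16=62; pred: 10+11-5=16
Step 2: prey: 62+24-29=57; pred: 16+19-8=27
Step 3: prey: 57+22-46=33; pred: 27+30-13=44
Step 4: prey: 33+13-43=3; pred: 44+29-22=51
Step 5: prey: 3+1-4=0; pred: 51+3-25=29
Step 6: prey: 0+0-0=0; pred: 29+0-14=15
Step 7: prey: 0+0-0=0; pred: 15+0-7=8
Step 8: prey: 0+0-0=0; pred: 8+0-4=4
Step 9: prey: 0+0-0=0; pred: 4+0-2=2
Step 10: prey: 0+0-0=0; pred: 2+0-1=1
Step 11: prey: 0+0-0=0; pred: 1+0-0=1
Step 12: prey: 0+0-0=0; pred: 1+0-0=1
Max prey = 62 at step 1

Answer: 62 1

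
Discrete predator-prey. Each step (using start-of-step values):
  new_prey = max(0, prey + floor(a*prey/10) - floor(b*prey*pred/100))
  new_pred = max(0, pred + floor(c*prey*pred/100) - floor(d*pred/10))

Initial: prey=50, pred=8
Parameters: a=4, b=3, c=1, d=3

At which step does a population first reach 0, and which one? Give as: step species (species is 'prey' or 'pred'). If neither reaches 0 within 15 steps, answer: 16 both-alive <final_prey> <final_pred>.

Step 1: prey: 50+20-12=58; pred: 8+4-2=10
Step 2: prey: 58+23-17=64; pred: 10+5-3=12
Step 3: prey: 64+25-23=66; pred: 12+7-3=16
Step 4: prey: 66+26-31=61; pred: 16+10-4=22
Step 5: prey: 61+24-40=45; pred: 22+13-6=29
Step 6: prey: 45+18-39=24; pred: 29+13-8=34
Step 7: prey: 24+9-24=9; pred: 34+8-10=32
Step 8: prey: 9+3-8=4; pred: 32+2-9=25
Step 9: prey: 4+1-3=2; pred: 25+1-7=19
Step 10: prey: 2+0-1=1; pred: 19+0-5=14
Step 11: prey: 1+0-0=1; pred: 14+0-4=10
Step 12: prey: 1+0-0=1; pred: 10+0-3=7
Step 13: prey: 1+0-0=1; pred: 7+0-2=5
Step 14: prey: 1+0-0=1; pred: 5+0-1=4
Step 15: prey: 1+0-0=1; pred: 4+0-1=3
No extinction within 15 steps

Answer: 16 both-alive 1 3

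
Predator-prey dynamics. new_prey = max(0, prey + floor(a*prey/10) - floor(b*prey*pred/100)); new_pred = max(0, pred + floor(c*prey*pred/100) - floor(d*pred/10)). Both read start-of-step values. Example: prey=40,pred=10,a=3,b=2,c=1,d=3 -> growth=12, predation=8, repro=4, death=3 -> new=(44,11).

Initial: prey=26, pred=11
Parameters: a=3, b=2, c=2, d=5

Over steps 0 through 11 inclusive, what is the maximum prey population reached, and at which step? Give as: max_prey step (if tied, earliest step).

Step 1: prey: 26+7-5=28; pred: 11+5-5=11
Step 2: prey: 28+8-6=30; pred: 11+6-5=12
Step 3: prey: 30+9-7=32; pred: 12+7-6=13
Step 4: prey: 32+9-8=33; pred: 13+8-6=15
Step 5: prey: 33+9-9=33; pred: 15+9-7=17
Step 6: prey: 33+9-11=31; pred: 17+11-8=20
Step 7: prey: 31+9-12=28; pred: 20+12-10=22
Step 8: prey: 28+8-12=24; pred: 22+12-11=23
Step 9: prey: 24+7-11=20; pred: 23+11-11=23
Step 10: prey: 20+6-9=17; pred: 23+9-11=21
Step 11: prey: 17+5-7=15; pred: 21+7-10=18
Max prey = 33 at step 4

Answer: 33 4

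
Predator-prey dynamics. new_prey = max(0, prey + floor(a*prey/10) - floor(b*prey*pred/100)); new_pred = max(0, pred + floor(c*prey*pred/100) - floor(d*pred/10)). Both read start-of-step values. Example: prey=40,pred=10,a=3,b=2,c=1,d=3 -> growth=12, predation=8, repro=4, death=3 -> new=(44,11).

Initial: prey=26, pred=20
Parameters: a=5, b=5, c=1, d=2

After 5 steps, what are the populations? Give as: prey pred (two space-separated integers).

Step 1: prey: 26+13-26=13; pred: 20+5-4=21
Step 2: prey: 13+6-13=6; pred: 21+2-4=19
Step 3: prey: 6+3-5=4; pred: 19+1-3=17
Step 4: prey: 4+2-3=3; pred: 17+0-3=14
Step 5: prey: 3+1-2=2; pred: 14+0-2=12

Answer: 2 12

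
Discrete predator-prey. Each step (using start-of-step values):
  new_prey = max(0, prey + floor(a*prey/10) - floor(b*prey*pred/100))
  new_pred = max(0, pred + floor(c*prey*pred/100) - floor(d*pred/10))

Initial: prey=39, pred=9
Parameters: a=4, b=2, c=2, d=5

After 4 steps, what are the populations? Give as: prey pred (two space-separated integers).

Step 1: prey: 39+15-7=47; pred: 9+7-4=12
Step 2: prey: 47+18-11=54; pred: 12+11-6=17
Step 3: prey: 54+21-18=57; pred: 17+18-8=27
Step 4: prey: 57+22-30=49; pred: 27+30-13=44

Answer: 49 44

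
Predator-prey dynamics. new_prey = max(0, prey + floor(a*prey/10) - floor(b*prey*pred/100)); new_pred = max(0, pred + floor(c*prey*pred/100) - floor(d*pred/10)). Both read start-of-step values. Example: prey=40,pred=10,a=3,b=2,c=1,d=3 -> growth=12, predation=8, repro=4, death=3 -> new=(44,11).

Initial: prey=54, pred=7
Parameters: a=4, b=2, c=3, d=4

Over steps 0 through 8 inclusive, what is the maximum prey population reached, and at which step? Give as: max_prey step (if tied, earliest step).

Answer: 74 2

Derivation:
Step 1: prey: 54+21-7=68; pred: 7+11-2=16
Step 2: prey: 68+27-21=74; pred: 16+32-6=42
Step 3: prey: 74+29-62=41; pred: 42+93-16=119
Step 4: prey: 41+16-97=0; pred: 119+146-47=218
Step 5: prey: 0+0-0=0; pred: 218+0-87=131
Step 6: prey: 0+0-0=0; pred: 131+0-52=79
Step 7: prey: 0+0-0=0; pred: 79+0-31=48
Step 8: prey: 0+0-0=0; pred: 48+0-19=29
Max prey = 74 at step 2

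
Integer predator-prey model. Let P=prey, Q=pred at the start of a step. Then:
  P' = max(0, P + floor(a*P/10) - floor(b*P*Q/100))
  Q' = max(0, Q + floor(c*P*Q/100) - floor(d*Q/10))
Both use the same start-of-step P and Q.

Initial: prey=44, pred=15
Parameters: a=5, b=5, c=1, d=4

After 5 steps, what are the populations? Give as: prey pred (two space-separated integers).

Step 1: prey: 44+22-33=33; pred: 15+6-6=15
Step 2: prey: 33+16-24=25; pred: 15+4-6=13
Step 3: prey: 25+12-16=21; pred: 13+3-5=11
Step 4: prey: 21+10-11=20; pred: 11+2-4=9
Step 5: prey: 20+10-9=21; pred: 9+1-3=7

Answer: 21 7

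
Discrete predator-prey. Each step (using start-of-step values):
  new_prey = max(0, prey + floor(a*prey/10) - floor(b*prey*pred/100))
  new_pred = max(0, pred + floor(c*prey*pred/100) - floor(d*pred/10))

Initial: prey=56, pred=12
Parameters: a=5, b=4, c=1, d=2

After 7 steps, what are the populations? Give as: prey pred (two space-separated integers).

Answer: 1 20

Derivation:
Step 1: prey: 56+28-26=58; pred: 12+6-2=16
Step 2: prey: 58+29-37=50; pred: 16+9-3=22
Step 3: prey: 50+25-44=31; pred: 22+11-4=29
Step 4: prey: 31+15-35=11; pred: 29+8-5=32
Step 5: prey: 11+5-14=2; pred: 32+3-6=29
Step 6: prey: 2+1-2=1; pred: 29+0-5=24
Step 7: prey: 1+0-0=1; pred: 24+0-4=20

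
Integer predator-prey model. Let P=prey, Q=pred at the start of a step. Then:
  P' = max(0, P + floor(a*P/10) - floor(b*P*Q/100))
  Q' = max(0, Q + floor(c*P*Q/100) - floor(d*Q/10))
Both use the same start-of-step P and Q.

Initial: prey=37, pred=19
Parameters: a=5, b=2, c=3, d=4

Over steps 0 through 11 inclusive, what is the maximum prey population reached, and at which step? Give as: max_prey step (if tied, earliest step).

Step 1: prey: 37+18-14=41; pred: 19+21-7=33
Step 2: prey: 41+20-27=34; pred: 33+40-13=60
Step 3: prey: 34+17-40=11; pred: 60+61-24=97
Step 4: prey: 11+5-21=0; pred: 97+32-38=91
Step 5: prey: 0+0-0=0; pred: 91+0-36=55
Step 6: prey: 0+0-0=0; pred: 55+0-22=33
Step 7: prey: 0+0-0=0; pred: 33+0-13=20
Step 8: prey: 0+0-0=0; pred: 20+0-8=12
Step 9: prey: 0+0-0=0; pred: 12+0-4=8
Step 10: prey: 0+0-0=0; pred: 8+0-3=5
Step 11: prey: 0+0-0=0; pred: 5+0-2=3
Max prey = 41 at step 1

Answer: 41 1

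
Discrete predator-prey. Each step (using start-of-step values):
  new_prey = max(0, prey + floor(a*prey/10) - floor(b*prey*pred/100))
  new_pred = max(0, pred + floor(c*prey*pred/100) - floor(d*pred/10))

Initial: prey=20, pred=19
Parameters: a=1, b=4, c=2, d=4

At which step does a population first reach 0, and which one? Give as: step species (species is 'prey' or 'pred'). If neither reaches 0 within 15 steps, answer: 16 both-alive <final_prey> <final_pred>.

Answer: 16 both-alive 1 2

Derivation:
Step 1: prey: 20+2-15=7; pred: 19+7-7=19
Step 2: prey: 7+0-5=2; pred: 19+2-7=14
Step 3: prey: 2+0-1=1; pred: 14+0-5=9
Step 4: prey: 1+0-0=1; pred: 9+0-3=6
Step 5: prey: 1+0-0=1; pred: 6+0-2=4
Step 6: prey: 1+0-0=1; pred: 4+0-1=3
Step 7: prey: 1+0-0=1; pred: 3+0-1=2
Step 8: prey: 1+0-0=1; pred: 2+0-0=2
Steps 9-15: state stable at prey=1, pred=2 (no change)
No extinction within 15 steps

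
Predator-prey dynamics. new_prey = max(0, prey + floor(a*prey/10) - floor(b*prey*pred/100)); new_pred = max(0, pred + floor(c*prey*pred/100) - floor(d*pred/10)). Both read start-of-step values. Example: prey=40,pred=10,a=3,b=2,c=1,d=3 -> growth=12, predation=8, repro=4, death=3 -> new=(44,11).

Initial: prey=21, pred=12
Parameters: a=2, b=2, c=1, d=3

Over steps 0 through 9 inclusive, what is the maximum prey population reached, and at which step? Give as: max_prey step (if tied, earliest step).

Step 1: prey: 21+4-5=20; pred: 12+2-3=11
Step 2: prey: 20+4-4=20; pred: 11+2-3=10
Step 3: prey: 20+4-4=20; pred: 10+2-3=9
Step 4: prey: 20+4-3=21; pred: 9+1-2=8
Step 5: prey: 21+4-3=22; pred: 8+1-2=7
Step 6: prey: 22+4-3=23; pred: 7+1-2=6
Step 7: prey: 23+4-2=25; pred: 6+1-1=6
Step 8: prey: 25+5-3=27; pred: 6+1-1=6
Step 9: prey: 27+5-3=29; pred: 6+1-1=6
Max prey = 29 at step 9

Answer: 29 9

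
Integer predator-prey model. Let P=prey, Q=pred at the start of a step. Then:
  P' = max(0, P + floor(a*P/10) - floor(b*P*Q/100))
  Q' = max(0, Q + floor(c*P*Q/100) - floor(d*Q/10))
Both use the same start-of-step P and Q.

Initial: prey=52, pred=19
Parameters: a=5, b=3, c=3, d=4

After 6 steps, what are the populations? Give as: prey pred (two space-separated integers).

Answer: 0 19

Derivation:
Step 1: prey: 52+26-29=49; pred: 19+29-7=41
Step 2: prey: 49+24-60=13; pred: 41+60-16=85
Step 3: prey: 13+6-33=0; pred: 85+33-34=84
Step 4: prey: 0+0-0=0; pred: 84+0-33=51
Step 5: prey: 0+0-0=0; pred: 51+0-20=31
Step 6: prey: 0+0-0=0; pred: 31+0-12=19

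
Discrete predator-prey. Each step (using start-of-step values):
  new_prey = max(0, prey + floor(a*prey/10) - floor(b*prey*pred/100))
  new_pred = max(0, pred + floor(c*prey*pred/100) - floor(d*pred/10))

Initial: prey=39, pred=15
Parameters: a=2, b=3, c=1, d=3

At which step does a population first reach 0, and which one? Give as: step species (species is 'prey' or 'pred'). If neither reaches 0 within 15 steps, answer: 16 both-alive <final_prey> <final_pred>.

Answer: 16 both-alive 15 3

Derivation:
Step 1: prey: 39+7-17=29; pred: 15+5-4=16
Step 2: prey: 29+5-13=21; pred: 16+4-4=16
Step 3: prey: 21+4-10=15; pred: 16+3-4=15
Step 4: prey: 15+3-6=12; pred: 15+2-4=13
Step 5: prey: 12+2-4=10; pred: 13+1-3=11
Step 6: prey: 10+2-3=9; pred: 11+1-3=9
Step 7: prey: 9+1-2=8; pred: 9+0-2=7
Step 8: prey: 8+1-1=8; pred: 7+0-2=5
Step 9: prey: 8+1-1=8; pred: 5+0-1=4
Step 10: prey: 8+1-0=9; pred: 4+0-1=3
Step 11: prey: 9+1-0=10; pred: 3+0-0=3
Step 12: prey: 10+2-0=12; pred: 3+0-0=3
Step 13: prey: 12+2-1=13; pred: 3+0-0=3
Step 14: prey: 13+2-1=14; pred: 3+0-0=3
Step 15: prey: 14+2-1=15; pred: 3+0-0=3
No extinction within 15 steps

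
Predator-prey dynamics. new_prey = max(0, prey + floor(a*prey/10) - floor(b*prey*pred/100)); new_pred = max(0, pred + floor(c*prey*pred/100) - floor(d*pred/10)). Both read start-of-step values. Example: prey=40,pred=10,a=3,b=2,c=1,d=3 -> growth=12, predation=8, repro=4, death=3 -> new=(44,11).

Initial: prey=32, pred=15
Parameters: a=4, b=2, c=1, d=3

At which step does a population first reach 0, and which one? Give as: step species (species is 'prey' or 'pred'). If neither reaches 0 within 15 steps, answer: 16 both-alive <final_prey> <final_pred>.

Step 1: prey: 32+12-9=35; pred: 15+4-4=15
Step 2: prey: 35+14-10=39; pred: 15+5-4=16
Step 3: prey: 39+15-12=42; pred: 16+6-4=18
Step 4: prey: 42+16-15=43; pred: 18+7-5=20
Step 5: prey: 43+17-17=43; pred: 20+8-6=22
Step 6: prey: 43+17-18=42; pred: 22+9-6=25
Step 7: prey: 42+16-21=37; pred: 25+10-7=28
Step 8: prey: 37+14-20=31; pred: 28+10-8=30
Step 9: prey: 31+12-18=25; pred: 30+9-9=30
Step 10: prey: 25+10-15=20; pred: 30+7-9=28
Step 11: prey: 20+8-11=17; pred: 28+5-8=25
Step 12: prey: 17+6-8=15; pred: 25+4-7=22
Step 13: prey: 15+6-6=15; pred: 22+3-6=19
Step 14: prey: 15+6-5=16; pred: 19+2-5=16
Step 15: prey: 16+6-5=17; pred: 16+2-4=14
No extinction within 15 steps

Answer: 16 both-alive 17 14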